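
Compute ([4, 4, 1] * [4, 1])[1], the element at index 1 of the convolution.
Use y[k] = Σ_i a[i]·b[k-i] at k=1. y[1] = 4×1 + 4×4 = 20

20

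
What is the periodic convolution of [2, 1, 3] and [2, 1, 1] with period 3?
Use y[k] = Σ_j u[j]·v[(k-j) mod 3]. y[0] = 2×2 + 1×1 + 3×1 = 8; y[1] = 2×1 + 1×2 + 3×1 = 7; y[2] = 2×1 + 1×1 + 3×2 = 9. Result: [8, 7, 9]

[8, 7, 9]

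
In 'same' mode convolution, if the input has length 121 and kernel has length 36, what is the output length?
'Same' mode returns an output with the same length as the input: 121

121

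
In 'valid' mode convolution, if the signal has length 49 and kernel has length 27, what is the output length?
'Valid' mode counts only positions where the kernel fully overlaps the signal: m - n + 1 = 49 - 27 + 1 = 23

23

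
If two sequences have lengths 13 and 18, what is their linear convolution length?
Linear/full convolution length: m + n - 1 = 13 + 18 - 1 = 30

30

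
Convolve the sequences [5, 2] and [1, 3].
y[0] = 5×1 = 5; y[1] = 5×3 + 2×1 = 17; y[2] = 2×3 = 6

[5, 17, 6]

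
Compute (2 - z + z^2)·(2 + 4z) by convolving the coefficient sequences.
Ascending coefficients: a = [2, -1, 1], b = [2, 4]. c[0] = 2×2 = 4; c[1] = 2×4 + -1×2 = 6; c[2] = -1×4 + 1×2 = -2; c[3] = 1×4 = 4. Result coefficients: [4, 6, -2, 4] → 4 + 6z - 2z^2 + 4z^3

4 + 6z - 2z^2 + 4z^3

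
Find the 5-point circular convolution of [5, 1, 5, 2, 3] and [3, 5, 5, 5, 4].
Use y[k] = Σ_j u[j]·v[(k-j) mod 5]. y[0] = 5×3 + 1×4 + 5×5 + 2×5 + 3×5 = 69; y[1] = 5×5 + 1×3 + 5×4 + 2×5 + 3×5 = 73; y[2] = 5×5 + 1×5 + 5×3 + 2×4 + 3×5 = 68; y[3] = 5×5 + 1×5 + 5×5 + 2×3 + 3×4 = 73; y[4] = 5×4 + 1×5 + 5×5 + 2×5 + 3×3 = 69. Result: [69, 73, 68, 73, 69]

[69, 73, 68, 73, 69]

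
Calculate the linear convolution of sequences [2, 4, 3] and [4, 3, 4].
y[0] = 2×4 = 8; y[1] = 2×3 + 4×4 = 22; y[2] = 2×4 + 4×3 + 3×4 = 32; y[3] = 4×4 + 3×3 = 25; y[4] = 3×4 = 12

[8, 22, 32, 25, 12]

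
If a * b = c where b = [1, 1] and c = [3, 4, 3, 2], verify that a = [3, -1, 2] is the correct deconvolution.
Forward-compute [3, -1, 2] * [1, 1]: c[0] = 3×1 = 3; c[1] = 3×1 + -1×1 = 2; c[2] = -1×1 + 2×1 = 1; c[3] = 2×1 = 2 → [3, 2, 1, 2]. Does not match given c = [3, 4, 3, 2].

Not verified. [3, -1, 2] * [1, 1] = [3, 2, 1, 2], which differs from [3, 4, 3, 2] at index 1.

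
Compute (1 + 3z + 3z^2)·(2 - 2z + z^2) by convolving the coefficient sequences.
Ascending coefficients: a = [1, 3, 3], b = [2, -2, 1]. c[0] = 1×2 = 2; c[1] = 1×-2 + 3×2 = 4; c[2] = 1×1 + 3×-2 + 3×2 = 1; c[3] = 3×1 + 3×-2 = -3; c[4] = 3×1 = 3. Result coefficients: [2, 4, 1, -3, 3] → 2 + 4z + z^2 - 3z^3 + 3z^4

2 + 4z + z^2 - 3z^3 + 3z^4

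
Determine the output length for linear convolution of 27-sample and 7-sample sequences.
Linear/full convolution length: m + n - 1 = 27 + 7 - 1 = 33

33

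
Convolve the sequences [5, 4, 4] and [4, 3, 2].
y[0] = 5×4 = 20; y[1] = 5×3 + 4×4 = 31; y[2] = 5×2 + 4×3 + 4×4 = 38; y[3] = 4×2 + 4×3 = 20; y[4] = 4×2 = 8

[20, 31, 38, 20, 8]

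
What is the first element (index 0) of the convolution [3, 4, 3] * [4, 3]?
Use y[k] = Σ_i a[i]·b[k-i] at k=0. y[0] = 3×4 = 12

12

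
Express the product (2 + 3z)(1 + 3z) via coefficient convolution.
Ascending coefficients: a = [2, 3], b = [1, 3]. c[0] = 2×1 = 2; c[1] = 2×3 + 3×1 = 9; c[2] = 3×3 = 9. Result coefficients: [2, 9, 9] → 2 + 9z + 9z^2

2 + 9z + 9z^2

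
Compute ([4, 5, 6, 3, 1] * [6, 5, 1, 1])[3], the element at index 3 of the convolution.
Use y[k] = Σ_i a[i]·b[k-i] at k=3. y[3] = 4×1 + 5×1 + 6×5 + 3×6 = 57

57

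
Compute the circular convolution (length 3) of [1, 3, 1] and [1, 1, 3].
Use y[k] = Σ_j x[j]·h[(k-j) mod 3]. y[0] = 1×1 + 3×3 + 1×1 = 11; y[1] = 1×1 + 3×1 + 1×3 = 7; y[2] = 1×3 + 3×1 + 1×1 = 7. Result: [11, 7, 7]

[11, 7, 7]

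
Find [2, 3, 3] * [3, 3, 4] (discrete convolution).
y[0] = 2×3 = 6; y[1] = 2×3 + 3×3 = 15; y[2] = 2×4 + 3×3 + 3×3 = 26; y[3] = 3×4 + 3×3 = 21; y[4] = 3×4 = 12

[6, 15, 26, 21, 12]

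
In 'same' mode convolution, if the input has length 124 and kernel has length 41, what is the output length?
'Same' mode returns an output with the same length as the input: 124

124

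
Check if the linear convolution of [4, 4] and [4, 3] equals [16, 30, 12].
Recompute linear convolution of [4, 4] and [4, 3]: y[0] = 4×4 = 16; y[1] = 4×3 + 4×4 = 28; y[2] = 4×3 = 12 → [16, 28, 12]. Compare to given [16, 30, 12]: they differ at index 1: given 30, correct 28, so answer: No

No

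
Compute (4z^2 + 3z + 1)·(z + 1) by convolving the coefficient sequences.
Ascending coefficients: a = [1, 3, 4], b = [1, 1]. c[0] = 1×1 = 1; c[1] = 1×1 + 3×1 = 4; c[2] = 3×1 + 4×1 = 7; c[3] = 4×1 = 4. Result coefficients: [1, 4, 7, 4] → 4z^3 + 7z^2 + 4z + 1

4z^3 + 7z^2 + 4z + 1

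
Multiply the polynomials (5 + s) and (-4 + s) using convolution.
Ascending coefficients: a = [5, 1], b = [-4, 1]. c[0] = 5×-4 = -20; c[1] = 5×1 + 1×-4 = 1; c[2] = 1×1 = 1. Result coefficients: [-20, 1, 1] → -20 + s + s^2

-20 + s + s^2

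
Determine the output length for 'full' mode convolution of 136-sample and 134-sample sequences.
Linear/full convolution length: m + n - 1 = 136 + 134 - 1 = 269

269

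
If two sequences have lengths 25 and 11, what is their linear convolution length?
Linear/full convolution length: m + n - 1 = 25 + 11 - 1 = 35

35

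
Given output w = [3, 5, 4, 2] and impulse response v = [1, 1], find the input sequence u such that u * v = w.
Deconvolve w=[3, 5, 4, 2] by v=[1, 1]. Since v[0]=1, solve forward: u[0] = w[0] / 1 = 3; u[1] = (w[1] - 3×1) / 1 = 2; u[2] = (w[2] - 2×1) / 1 = 2. So u = [3, 2, 2]. Check by forward convolution: w[0] = 3×1 = 3; w[1] = 3×1 + 2×1 = 5; w[2] = 2×1 + 2×1 = 4; w[3] = 2×1 = 2

[3, 2, 2]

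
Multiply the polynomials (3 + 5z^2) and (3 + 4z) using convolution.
Ascending coefficients: a = [3, 0, 5], b = [3, 4]. c[0] = 3×3 = 9; c[1] = 3×4 + 0×3 = 12; c[2] = 0×4 + 5×3 = 15; c[3] = 5×4 = 20. Result coefficients: [9, 12, 15, 20] → 9 + 12z + 15z^2 + 20z^3

9 + 12z + 15z^2 + 20z^3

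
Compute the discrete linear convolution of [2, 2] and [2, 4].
y[0] = 2×2 = 4; y[1] = 2×4 + 2×2 = 12; y[2] = 2×4 = 8

[4, 12, 8]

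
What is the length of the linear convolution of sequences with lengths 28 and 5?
Linear/full convolution length: m + n - 1 = 28 + 5 - 1 = 32

32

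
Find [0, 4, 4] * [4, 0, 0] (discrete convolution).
y[0] = 0×4 = 0; y[1] = 0×0 + 4×4 = 16; y[2] = 0×0 + 4×0 + 4×4 = 16; y[3] = 4×0 + 4×0 = 0; y[4] = 4×0 = 0

[0, 16, 16, 0, 0]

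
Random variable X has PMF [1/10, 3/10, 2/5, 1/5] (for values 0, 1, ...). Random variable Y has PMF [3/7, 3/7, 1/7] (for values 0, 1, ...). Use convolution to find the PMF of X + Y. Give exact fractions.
P(X+Y=k) = Σ_i P(X=i)·P(Y=k-i) — a convolution of [1/10, 3/10, 2/5, 1/5] and [3/7, 3/7, 1/7]. P(X+Y=0) = (1/10)×(3/7) = 3/70; P(X+Y=1) = (1/10)×(3/7) + (3/10)×(3/7) = 3/70 + 9/70 = 6/35; P(X+Y=2) = (1/10)×(1/7) + (3/10)×(3/7) + (2/5)×(3/7) = 1/70 + 9/70 + 6/35 = 11/35; P(X+Y=3) = (3/10)×(1/7) + (2/5)×(3/7) + (1/5)×(3/7) = 3/70 + 6/35 + 3/35 = 3/10; P(X+Y=4) = (2/5)×(1/7) + (1/5)×(3/7) = 2/35 + 3/35 = 1/7; P(X+Y=5) = (1/5)×(1/7) = 1/35. PMF: [3/70, 6/35, 11/35, 3/10, 1/7, 1/35] (sums to 1 ✓)

[3/70, 6/35, 11/35, 3/10, 1/7, 1/35]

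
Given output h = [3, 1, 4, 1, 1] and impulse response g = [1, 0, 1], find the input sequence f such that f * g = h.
Deconvolve h=[3, 1, 4, 1, 1] by g=[1, 0, 1]. Since g[0]=1, solve forward: f[0] = h[0] / 1 = 3; f[1] = (h[1] - 3×0) / 1 = 1; f[2] = (h[2] - 1×0 - 3×1) / 1 = 1. So f = [3, 1, 1]. Check by forward convolution: h[0] = 3×1 = 3; h[1] = 3×0 + 1×1 = 1; h[2] = 3×1 + 1×0 + 1×1 = 4; h[3] = 1×1 + 1×0 = 1; h[4] = 1×1 = 1

[3, 1, 1]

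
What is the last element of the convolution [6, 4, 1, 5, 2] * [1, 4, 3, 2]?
Use y[k] = Σ_i a[i]·b[k-i] at k=7. y[7] = 2×2 = 4

4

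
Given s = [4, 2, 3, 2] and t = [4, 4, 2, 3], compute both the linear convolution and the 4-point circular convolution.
Linear: y_lin[0] = 4×4 = 16; y_lin[1] = 4×4 + 2×4 = 24; y_lin[2] = 4×2 + 2×4 + 3×4 = 28; y_lin[3] = 4×3 + 2×2 + 3×4 + 2×4 = 36; y_lin[4] = 2×3 + 3×2 + 2×4 = 20; y_lin[5] = 3×3 + 2×2 = 13; y_lin[6] = 2×3 = 6 → [16, 24, 28, 36, 20, 13, 6]. Circular (length 4): y[0] = 4×4 + 2×3 + 3×2 + 2×4 = 36; y[1] = 4×4 + 2×4 + 3×3 + 2×2 = 37; y[2] = 4×2 + 2×4 + 3×4 + 2×3 = 34; y[3] = 4×3 + 2×2 + 3×4 + 2×4 = 36 → [36, 37, 34, 36]

Linear: [16, 24, 28, 36, 20, 13, 6], Circular: [36, 37, 34, 36]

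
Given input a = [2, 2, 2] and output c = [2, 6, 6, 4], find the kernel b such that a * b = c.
Output length 4 = len(a) + len(b) - 1 ⇒ len(b) = 2. Solve b forward using b[k] = (c[k] - Σ_{i≥1} a[i]·b[k-i]) / a[0]: b[0] = c[0] / a[0] = 2 / 2 = 1; b[1] = (c[1] - 2×1) / a[0] = (6 - 2×1) / 2 = 2. So b = [1, 2]. Forward-check [2, 2, 2] * [1, 2]: c[0] = 2×1 = 2; c[1] = 2×2 + 2×1 = 6; c[2] = 2×2 + 2×1 = 6; c[3] = 2×2 = 4 → [2, 6, 6, 4] ✓

[1, 2]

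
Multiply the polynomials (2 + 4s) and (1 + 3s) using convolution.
Ascending coefficients: a = [2, 4], b = [1, 3]. c[0] = 2×1 = 2; c[1] = 2×3 + 4×1 = 10; c[2] = 4×3 = 12. Result coefficients: [2, 10, 12] → 2 + 10s + 12s^2

2 + 10s + 12s^2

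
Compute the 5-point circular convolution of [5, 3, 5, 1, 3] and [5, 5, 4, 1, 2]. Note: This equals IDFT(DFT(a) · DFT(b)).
Either evaluate y[k] = Σ_j a[j]·b[(k-j) mod 5] directly, or use IDFT(DFT(a) · DFT(b)). y[0] = 5×5 + 3×2 + 5×1 + 1×4 + 3×5 = 55; y[1] = 5×5 + 3×5 + 5×2 + 1×1 + 3×4 = 63; y[2] = 5×4 + 3×5 + 5×5 + 1×2 + 3×1 = 65; y[3] = 5×1 + 3×4 + 5×5 + 1×5 + 3×2 = 53; y[4] = 5×2 + 3×1 + 5×4 + 1×5 + 3×5 = 53. Result: [55, 63, 65, 53, 53]

[55, 63, 65, 53, 53]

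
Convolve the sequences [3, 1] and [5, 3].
y[0] = 3×5 = 15; y[1] = 3×3 + 1×5 = 14; y[2] = 1×3 = 3

[15, 14, 3]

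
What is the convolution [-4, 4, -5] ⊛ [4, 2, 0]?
y[0] = -4×4 = -16; y[1] = -4×2 + 4×4 = 8; y[2] = -4×0 + 4×2 + -5×4 = -12; y[3] = 4×0 + -5×2 = -10; y[4] = -5×0 = 0

[-16, 8, -12, -10, 0]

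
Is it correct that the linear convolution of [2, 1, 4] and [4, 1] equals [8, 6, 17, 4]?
Recompute linear convolution of [2, 1, 4] and [4, 1]: y[0] = 2×4 = 8; y[1] = 2×1 + 1×4 = 6; y[2] = 1×1 + 4×4 = 17; y[3] = 4×1 = 4 → [8, 6, 17, 4]. Given [8, 6, 17, 4] matches, so answer: Yes

Yes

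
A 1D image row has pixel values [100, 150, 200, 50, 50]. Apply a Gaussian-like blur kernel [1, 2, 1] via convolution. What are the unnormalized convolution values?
Convolve image row [100, 150, 200, 50, 50] with kernel [1, 2, 1]: y[0] = 100×1 = 100; y[1] = 100×2 + 150×1 = 350; y[2] = 100×1 + 150×2 + 200×1 = 600; y[3] = 150×1 + 200×2 + 50×1 = 600; y[4] = 200×1 + 50×2 + 50×1 = 350; y[5] = 50×1 + 50×2 = 150; y[6] = 50×1 = 50 → [100, 350, 600, 600, 350, 150, 50]. Normalization factor = sum(kernel) = 4.

[100, 350, 600, 600, 350, 150, 50]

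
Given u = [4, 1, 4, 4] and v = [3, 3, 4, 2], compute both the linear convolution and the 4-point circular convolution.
Linear: y_lin[0] = 4×3 = 12; y_lin[1] = 4×3 + 1×3 = 15; y_lin[2] = 4×4 + 1×3 + 4×3 = 31; y_lin[3] = 4×2 + 1×4 + 4×3 + 4×3 = 36; y_lin[4] = 1×2 + 4×4 + 4×3 = 30; y_lin[5] = 4×2 + 4×4 = 24; y_lin[6] = 4×2 = 8 → [12, 15, 31, 36, 30, 24, 8]. Circular (length 4): y[0] = 4×3 + 1×2 + 4×4 + 4×3 = 42; y[1] = 4×3 + 1×3 + 4×2 + 4×4 = 39; y[2] = 4×4 + 1×3 + 4×3 + 4×2 = 39; y[3] = 4×2 + 1×4 + 4×3 + 4×3 = 36 → [42, 39, 39, 36]

Linear: [12, 15, 31, 36, 30, 24, 8], Circular: [42, 39, 39, 36]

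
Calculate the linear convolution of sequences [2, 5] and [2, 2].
y[0] = 2×2 = 4; y[1] = 2×2 + 5×2 = 14; y[2] = 5×2 = 10

[4, 14, 10]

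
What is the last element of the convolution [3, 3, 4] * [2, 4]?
Use y[k] = Σ_i a[i]·b[k-i] at k=3. y[3] = 4×4 = 16

16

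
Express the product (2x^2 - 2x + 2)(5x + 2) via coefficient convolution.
Ascending coefficients: a = [2, -2, 2], b = [2, 5]. c[0] = 2×2 = 4; c[1] = 2×5 + -2×2 = 6; c[2] = -2×5 + 2×2 = -6; c[3] = 2×5 = 10. Result coefficients: [4, 6, -6, 10] → 10x^3 - 6x^2 + 6x + 4

10x^3 - 6x^2 + 6x + 4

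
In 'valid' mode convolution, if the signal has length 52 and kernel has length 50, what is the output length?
'Valid' mode counts only positions where the kernel fully overlaps the signal: m - n + 1 = 52 - 50 + 1 = 3

3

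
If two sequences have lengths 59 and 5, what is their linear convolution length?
Linear/full convolution length: m + n - 1 = 59 + 5 - 1 = 63

63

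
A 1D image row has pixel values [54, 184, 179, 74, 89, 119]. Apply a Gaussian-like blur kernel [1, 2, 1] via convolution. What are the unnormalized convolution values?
Convolve image row [54, 184, 179, 74, 89, 119] with kernel [1, 2, 1]: y[0] = 54×1 = 54; y[1] = 54×2 + 184×1 = 292; y[2] = 54×1 + 184×2 + 179×1 = 601; y[3] = 184×1 + 179×2 + 74×1 = 616; y[4] = 179×1 + 74×2 + 89×1 = 416; y[5] = 74×1 + 89×2 + 119×1 = 371; y[6] = 89×1 + 119×2 = 327; y[7] = 119×1 = 119 → [54, 292, 601, 616, 416, 371, 327, 119]. Normalization factor = sum(kernel) = 4.

[54, 292, 601, 616, 416, 371, 327, 119]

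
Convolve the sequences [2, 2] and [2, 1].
y[0] = 2×2 = 4; y[1] = 2×1 + 2×2 = 6; y[2] = 2×1 = 2

[4, 6, 2]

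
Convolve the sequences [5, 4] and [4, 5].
y[0] = 5×4 = 20; y[1] = 5×5 + 4×4 = 41; y[2] = 4×5 = 20

[20, 41, 20]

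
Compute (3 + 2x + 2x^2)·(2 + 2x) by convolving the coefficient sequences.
Ascending coefficients: a = [3, 2, 2], b = [2, 2]. c[0] = 3×2 = 6; c[1] = 3×2 + 2×2 = 10; c[2] = 2×2 + 2×2 = 8; c[3] = 2×2 = 4. Result coefficients: [6, 10, 8, 4] → 6 + 10x + 8x^2 + 4x^3

6 + 10x + 8x^2 + 4x^3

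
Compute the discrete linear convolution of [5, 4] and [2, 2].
y[0] = 5×2 = 10; y[1] = 5×2 + 4×2 = 18; y[2] = 4×2 = 8

[10, 18, 8]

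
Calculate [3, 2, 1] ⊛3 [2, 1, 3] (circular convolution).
Use y[k] = Σ_j a[j]·b[(k-j) mod 3]. y[0] = 3×2 + 2×3 + 1×1 = 13; y[1] = 3×1 + 2×2 + 1×3 = 10; y[2] = 3×3 + 2×1 + 1×2 = 13. Result: [13, 10, 13]

[13, 10, 13]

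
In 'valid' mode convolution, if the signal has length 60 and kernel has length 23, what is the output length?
'Valid' mode counts only positions where the kernel fully overlaps the signal: m - n + 1 = 60 - 23 + 1 = 38

38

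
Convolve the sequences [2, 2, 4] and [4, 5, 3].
y[0] = 2×4 = 8; y[1] = 2×5 + 2×4 = 18; y[2] = 2×3 + 2×5 + 4×4 = 32; y[3] = 2×3 + 4×5 = 26; y[4] = 4×3 = 12

[8, 18, 32, 26, 12]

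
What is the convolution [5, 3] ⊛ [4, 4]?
y[0] = 5×4 = 20; y[1] = 5×4 + 3×4 = 32; y[2] = 3×4 = 12

[20, 32, 12]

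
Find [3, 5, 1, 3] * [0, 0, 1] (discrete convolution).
y[0] = 3×0 = 0; y[1] = 3×0 + 5×0 = 0; y[2] = 3×1 + 5×0 + 1×0 = 3; y[3] = 5×1 + 1×0 + 3×0 = 5; y[4] = 1×1 + 3×0 = 1; y[5] = 3×1 = 3

[0, 0, 3, 5, 1, 3]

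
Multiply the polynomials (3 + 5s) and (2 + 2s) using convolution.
Ascending coefficients: a = [3, 5], b = [2, 2]. c[0] = 3×2 = 6; c[1] = 3×2 + 5×2 = 16; c[2] = 5×2 = 10. Result coefficients: [6, 16, 10] → 6 + 16s + 10s^2

6 + 16s + 10s^2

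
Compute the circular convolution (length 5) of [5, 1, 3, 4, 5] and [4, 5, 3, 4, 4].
Use y[k] = Σ_j u[j]·v[(k-j) mod 5]. y[0] = 5×4 + 1×4 + 3×4 + 4×3 + 5×5 = 73; y[1] = 5×5 + 1×4 + 3×4 + 4×4 + 5×3 = 72; y[2] = 5×3 + 1×5 + 3×4 + 4×4 + 5×4 = 68; y[3] = 5×4 + 1×3 + 3×5 + 4×4 + 5×4 = 74; y[4] = 5×4 + 1×4 + 3×3 + 4×5 + 5×4 = 73. Result: [73, 72, 68, 74, 73]

[73, 72, 68, 74, 73]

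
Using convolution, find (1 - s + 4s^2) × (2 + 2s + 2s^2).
Ascending coefficients: a = [1, -1, 4], b = [2, 2, 2]. c[0] = 1×2 = 2; c[1] = 1×2 + -1×2 = 0; c[2] = 1×2 + -1×2 + 4×2 = 8; c[3] = -1×2 + 4×2 = 6; c[4] = 4×2 = 8. Result coefficients: [2, 0, 8, 6, 8] → 2 + 8s^2 + 6s^3 + 8s^4

2 + 8s^2 + 6s^3 + 8s^4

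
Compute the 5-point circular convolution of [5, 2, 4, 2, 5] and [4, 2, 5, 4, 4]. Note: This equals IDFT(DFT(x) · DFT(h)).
Either evaluate y[k] = Σ_j x[j]·h[(k-j) mod 5] directly, or use IDFT(DFT(x) · DFT(h)). y[0] = 5×4 + 2×4 + 4×4 + 2×5 + 5×2 = 64; y[1] = 5×2 + 2×4 + 4×4 + 2×4 + 5×5 = 67; y[2] = 5×5 + 2×2 + 4×4 + 2×4 + 5×4 = 73; y[3] = 5×4 + 2×5 + 4×2 + 2×4 + 5×4 = 66; y[4] = 5×4 + 2×4 + 4×5 + 2×2 + 5×4 = 72. Result: [64, 67, 73, 66, 72]

[64, 67, 73, 66, 72]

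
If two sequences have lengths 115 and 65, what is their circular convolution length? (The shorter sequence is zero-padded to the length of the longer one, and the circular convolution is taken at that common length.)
Circular convolution (zero-padding the shorter input) has length max(m, n) = max(115, 65) = 115

115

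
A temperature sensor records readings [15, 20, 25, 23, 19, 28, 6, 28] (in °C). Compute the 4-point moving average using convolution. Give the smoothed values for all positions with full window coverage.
4-point moving average kernel = [1, 1, 1, 1]. Apply in 'valid' mode (full window coverage): avg[0] = (15 + 20 + 25 + 23) / 4 = 20.75; avg[1] = (20 + 25 + 23 + 19) / 4 = 21.75; avg[2] = (25 + 23 + 19 + 28) / 4 = 23.75; avg[3] = (23 + 19 + 28 + 6) / 4 = 19.0; avg[4] = (19 + 28 + 6 + 28) / 4 = 20.25. Smoothed values: [20.75, 21.75, 23.75, 19.0, 20.25]

[20.75, 21.75, 23.75, 19.0, 20.25]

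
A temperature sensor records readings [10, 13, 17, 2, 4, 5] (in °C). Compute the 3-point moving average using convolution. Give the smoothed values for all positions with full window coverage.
3-point moving average kernel = [1, 1, 1]. Apply in 'valid' mode (full window coverage): avg[0] = (10 + 13 + 17) / 3 = 13.33; avg[1] = (13 + 17 + 2) / 3 = 10.67; avg[2] = (17 + 2 + 4) / 3 = 7.67; avg[3] = (2 + 4 + 5) / 3 = 3.67. Smoothed values: [13.33, 10.67, 7.67, 3.67]

[13.33, 10.67, 7.67, 3.67]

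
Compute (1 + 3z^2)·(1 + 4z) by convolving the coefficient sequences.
Ascending coefficients: a = [1, 0, 3], b = [1, 4]. c[0] = 1×1 = 1; c[1] = 1×4 + 0×1 = 4; c[2] = 0×4 + 3×1 = 3; c[3] = 3×4 = 12. Result coefficients: [1, 4, 3, 12] → 1 + 4z + 3z^2 + 12z^3

1 + 4z + 3z^2 + 12z^3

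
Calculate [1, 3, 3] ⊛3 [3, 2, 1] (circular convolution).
Use y[k] = Σ_j a[j]·b[(k-j) mod 3]. y[0] = 1×3 + 3×1 + 3×2 = 12; y[1] = 1×2 + 3×3 + 3×1 = 14; y[2] = 1×1 + 3×2 + 3×3 = 16. Result: [12, 14, 16]

[12, 14, 16]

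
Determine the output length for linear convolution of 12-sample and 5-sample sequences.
Linear/full convolution length: m + n - 1 = 12 + 5 - 1 = 16

16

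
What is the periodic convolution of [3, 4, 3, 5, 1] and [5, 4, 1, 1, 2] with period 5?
Use y[k] = Σ_j u[j]·v[(k-j) mod 5]. y[0] = 3×5 + 4×2 + 3×1 + 5×1 + 1×4 = 35; y[1] = 3×4 + 4×5 + 3×2 + 5×1 + 1×1 = 44; y[2] = 3×1 + 4×4 + 3×5 + 5×2 + 1×1 = 45; y[3] = 3×1 + 4×1 + 3×4 + 5×5 + 1×2 = 46; y[4] = 3×2 + 4×1 + 3×1 + 5×4 + 1×5 = 38. Result: [35, 44, 45, 46, 38]

[35, 44, 45, 46, 38]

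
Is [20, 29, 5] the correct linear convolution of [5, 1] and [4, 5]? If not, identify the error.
Recompute linear convolution of [5, 1] and [4, 5]: y[0] = 5×4 = 20; y[1] = 5×5 + 1×4 = 29; y[2] = 1×5 = 5 → [20, 29, 5]. Given [20, 29, 5] matches, so answer: Yes

Yes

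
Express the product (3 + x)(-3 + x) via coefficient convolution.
Ascending coefficients: a = [3, 1], b = [-3, 1]. c[0] = 3×-3 = -9; c[1] = 3×1 + 1×-3 = 0; c[2] = 1×1 = 1. Result coefficients: [-9, 0, 1] → -9 + x^2

-9 + x^2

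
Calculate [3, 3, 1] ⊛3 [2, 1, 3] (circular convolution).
Use y[k] = Σ_j a[j]·b[(k-j) mod 3]. y[0] = 3×2 + 3×3 + 1×1 = 16; y[1] = 3×1 + 3×2 + 1×3 = 12; y[2] = 3×3 + 3×1 + 1×2 = 14. Result: [16, 12, 14]

[16, 12, 14]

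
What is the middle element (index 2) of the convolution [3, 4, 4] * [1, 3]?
Use y[k] = Σ_i a[i]·b[k-i] at k=2. y[2] = 4×3 + 4×1 = 16

16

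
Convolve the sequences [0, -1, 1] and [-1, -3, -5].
y[0] = 0×-1 = 0; y[1] = 0×-3 + -1×-1 = 1; y[2] = 0×-5 + -1×-3 + 1×-1 = 2; y[3] = -1×-5 + 1×-3 = 2; y[4] = 1×-5 = -5

[0, 1, 2, 2, -5]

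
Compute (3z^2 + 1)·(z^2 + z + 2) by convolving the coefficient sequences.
Ascending coefficients: a = [1, 0, 3], b = [2, 1, 1]. c[0] = 1×2 = 2; c[1] = 1×1 + 0×2 = 1; c[2] = 1×1 + 0×1 + 3×2 = 7; c[3] = 0×1 + 3×1 = 3; c[4] = 3×1 = 3. Result coefficients: [2, 1, 7, 3, 3] → 3z^4 + 3z^3 + 7z^2 + z + 2

3z^4 + 3z^3 + 7z^2 + z + 2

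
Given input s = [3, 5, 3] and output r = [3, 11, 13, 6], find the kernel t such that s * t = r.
Output length 4 = len(s) + len(t) - 1 ⇒ len(t) = 2. Solve t forward using t[k] = (r[k] - Σ_{i≥1} s[i]·t[k-i]) / s[0]: t[0] = r[0] / s[0] = 3 / 3 = 1; t[1] = (r[1] - 5×1) / s[0] = (11 - 5×1) / 3 = 2. So t = [1, 2]. Forward-check [3, 5, 3] * [1, 2]: r[0] = 3×1 = 3; r[1] = 3×2 + 5×1 = 11; r[2] = 5×2 + 3×1 = 13; r[3] = 3×2 = 6 → [3, 11, 13, 6] ✓

[1, 2]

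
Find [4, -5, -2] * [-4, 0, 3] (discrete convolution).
y[0] = 4×-4 = -16; y[1] = 4×0 + -5×-4 = 20; y[2] = 4×3 + -5×0 + -2×-4 = 20; y[3] = -5×3 + -2×0 = -15; y[4] = -2×3 = -6

[-16, 20, 20, -15, -6]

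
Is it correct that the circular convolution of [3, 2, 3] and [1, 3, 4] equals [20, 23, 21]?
Recompute circular convolution of [3, 2, 3] and [1, 3, 4]: y[0] = 3×1 + 2×4 + 3×3 = 20; y[1] = 3×3 + 2×1 + 3×4 = 23; y[2] = 3×4 + 2×3 + 3×1 = 21 → [20, 23, 21]. Given [20, 23, 21] matches, so answer: Yes

Yes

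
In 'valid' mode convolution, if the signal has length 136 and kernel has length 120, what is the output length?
'Valid' mode counts only positions where the kernel fully overlaps the signal: m - n + 1 = 136 - 120 + 1 = 17

17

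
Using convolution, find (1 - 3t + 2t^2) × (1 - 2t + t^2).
Ascending coefficients: a = [1, -3, 2], b = [1, -2, 1]. c[0] = 1×1 = 1; c[1] = 1×-2 + -3×1 = -5; c[2] = 1×1 + -3×-2 + 2×1 = 9; c[3] = -3×1 + 2×-2 = -7; c[4] = 2×1 = 2. Result coefficients: [1, -5, 9, -7, 2] → 1 - 5t + 9t^2 - 7t^3 + 2t^4

1 - 5t + 9t^2 - 7t^3 + 2t^4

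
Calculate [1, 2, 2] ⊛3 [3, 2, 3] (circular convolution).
Use y[k] = Σ_j a[j]·b[(k-j) mod 3]. y[0] = 1×3 + 2×3 + 2×2 = 13; y[1] = 1×2 + 2×3 + 2×3 = 14; y[2] = 1×3 + 2×2 + 2×3 = 13. Result: [13, 14, 13]

[13, 14, 13]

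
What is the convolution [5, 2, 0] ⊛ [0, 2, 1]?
y[0] = 5×0 = 0; y[1] = 5×2 + 2×0 = 10; y[2] = 5×1 + 2×2 + 0×0 = 9; y[3] = 2×1 + 0×2 = 2; y[4] = 0×1 = 0

[0, 10, 9, 2, 0]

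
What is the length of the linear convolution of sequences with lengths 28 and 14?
Linear/full convolution length: m + n - 1 = 28 + 14 - 1 = 41

41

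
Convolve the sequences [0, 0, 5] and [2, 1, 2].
y[0] = 0×2 = 0; y[1] = 0×1 + 0×2 = 0; y[2] = 0×2 + 0×1 + 5×2 = 10; y[3] = 0×2 + 5×1 = 5; y[4] = 5×2 = 10

[0, 0, 10, 5, 10]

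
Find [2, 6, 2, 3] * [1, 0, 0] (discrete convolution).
y[0] = 2×1 = 2; y[1] = 2×0 + 6×1 = 6; y[2] = 2×0 + 6×0 + 2×1 = 2; y[3] = 6×0 + 2×0 + 3×1 = 3; y[4] = 2×0 + 3×0 = 0; y[5] = 3×0 = 0

[2, 6, 2, 3, 0, 0]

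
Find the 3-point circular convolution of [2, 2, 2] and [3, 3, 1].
Use y[k] = Σ_j s[j]·t[(k-j) mod 3]. y[0] = 2×3 + 2×1 + 2×3 = 14; y[1] = 2×3 + 2×3 + 2×1 = 14; y[2] = 2×1 + 2×3 + 2×3 = 14. Result: [14, 14, 14]

[14, 14, 14]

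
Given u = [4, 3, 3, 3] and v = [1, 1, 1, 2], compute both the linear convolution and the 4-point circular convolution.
Linear: y_lin[0] = 4×1 = 4; y_lin[1] = 4×1 + 3×1 = 7; y_lin[2] = 4×1 + 3×1 + 3×1 = 10; y_lin[3] = 4×2 + 3×1 + 3×1 + 3×1 = 17; y_lin[4] = 3×2 + 3×1 + 3×1 = 12; y_lin[5] = 3×2 + 3×1 = 9; y_lin[6] = 3×2 = 6 → [4, 7, 10, 17, 12, 9, 6]. Circular (length 4): y[0] = 4×1 + 3×2 + 3×1 + 3×1 = 16; y[1] = 4×1 + 3×1 + 3×2 + 3×1 = 16; y[2] = 4×1 + 3×1 + 3×1 + 3×2 = 16; y[3] = 4×2 + 3×1 + 3×1 + 3×1 = 17 → [16, 16, 16, 17]

Linear: [4, 7, 10, 17, 12, 9, 6], Circular: [16, 16, 16, 17]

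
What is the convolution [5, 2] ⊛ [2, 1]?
y[0] = 5×2 = 10; y[1] = 5×1 + 2×2 = 9; y[2] = 2×1 = 2

[10, 9, 2]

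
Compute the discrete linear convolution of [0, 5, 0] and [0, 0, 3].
y[0] = 0×0 = 0; y[1] = 0×0 + 5×0 = 0; y[2] = 0×3 + 5×0 + 0×0 = 0; y[3] = 5×3 + 0×0 = 15; y[4] = 0×3 = 0

[0, 0, 0, 15, 0]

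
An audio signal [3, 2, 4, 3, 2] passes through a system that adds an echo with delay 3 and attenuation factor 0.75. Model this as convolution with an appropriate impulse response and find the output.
Direct-path + delayed-attenuated-path model → impulse response h = [1, 0, 0, 0.75] (1 at lag 0, 0.75 at lag 3). Output y[n] = x[n] + 0.75·x[n - 3] (with x[n] = 0 outside 0..4): y[0] = 3 + 0.75×0 = 3; y[1] = 2 + 0.75×0 = 2; y[2] = 4 + 0.75×0 = 4; y[3] = 3 + 0.75×3 = 5.25; y[4] = 2 + 0.75×2 = 3.5; y[5] = 0 + 0.75×4 = 3.0; y[6] = 0 + 0.75×3 = 2.25; y[7] = 0 + 0.75×2 = 1.5. So y = [3, 2, 4, 5.25, 3.5, 3.0, 2.25, 1.5]

[3, 2, 4, 5.25, 3.5, 3.0, 2.25, 1.5]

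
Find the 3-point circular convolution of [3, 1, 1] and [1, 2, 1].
Use y[k] = Σ_j u[j]·v[(k-j) mod 3]. y[0] = 3×1 + 1×1 + 1×2 = 6; y[1] = 3×2 + 1×1 + 1×1 = 8; y[2] = 3×1 + 1×2 + 1×1 = 6. Result: [6, 8, 6]

[6, 8, 6]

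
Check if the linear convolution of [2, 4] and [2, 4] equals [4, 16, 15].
Recompute linear convolution of [2, 4] and [2, 4]: y[0] = 2×2 = 4; y[1] = 2×4 + 4×2 = 16; y[2] = 4×4 = 16 → [4, 16, 16]. Compare to given [4, 16, 15]: they differ at index 2: given 15, correct 16, so answer: No

No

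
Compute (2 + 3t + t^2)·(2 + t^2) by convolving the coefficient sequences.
Ascending coefficients: a = [2, 3, 1], b = [2, 0, 1]. c[0] = 2×2 = 4; c[1] = 2×0 + 3×2 = 6; c[2] = 2×1 + 3×0 + 1×2 = 4; c[3] = 3×1 + 1×0 = 3; c[4] = 1×1 = 1. Result coefficients: [4, 6, 4, 3, 1] → 4 + 6t + 4t^2 + 3t^3 + t^4

4 + 6t + 4t^2 + 3t^3 + t^4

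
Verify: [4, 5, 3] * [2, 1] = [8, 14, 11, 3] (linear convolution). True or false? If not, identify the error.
Recompute linear convolution of [4, 5, 3] and [2, 1]: y[0] = 4×2 = 8; y[1] = 4×1 + 5×2 = 14; y[2] = 5×1 + 3×2 = 11; y[3] = 3×1 = 3 → [8, 14, 11, 3]. Given [8, 14, 11, 3] matches, so answer: Yes

Yes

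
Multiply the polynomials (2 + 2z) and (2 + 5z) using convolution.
Ascending coefficients: a = [2, 2], b = [2, 5]. c[0] = 2×2 = 4; c[1] = 2×5 + 2×2 = 14; c[2] = 2×5 = 10. Result coefficients: [4, 14, 10] → 4 + 14z + 10z^2

4 + 14z + 10z^2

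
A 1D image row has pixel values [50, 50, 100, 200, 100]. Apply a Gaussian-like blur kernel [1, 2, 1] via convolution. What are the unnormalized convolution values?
Convolve image row [50, 50, 100, 200, 100] with kernel [1, 2, 1]: y[0] = 50×1 = 50; y[1] = 50×2 + 50×1 = 150; y[2] = 50×1 + 50×2 + 100×1 = 250; y[3] = 50×1 + 100×2 + 200×1 = 450; y[4] = 100×1 + 200×2 + 100×1 = 600; y[5] = 200×1 + 100×2 = 400; y[6] = 100×1 = 100 → [50, 150, 250, 450, 600, 400, 100]. Normalization factor = sum(kernel) = 4.

[50, 150, 250, 450, 600, 400, 100]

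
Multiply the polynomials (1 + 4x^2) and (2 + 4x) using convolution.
Ascending coefficients: a = [1, 0, 4], b = [2, 4]. c[0] = 1×2 = 2; c[1] = 1×4 + 0×2 = 4; c[2] = 0×4 + 4×2 = 8; c[3] = 4×4 = 16. Result coefficients: [2, 4, 8, 16] → 2 + 4x + 8x^2 + 16x^3

2 + 4x + 8x^2 + 16x^3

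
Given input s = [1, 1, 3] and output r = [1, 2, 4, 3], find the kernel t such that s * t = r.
Output length 4 = len(s) + len(t) - 1 ⇒ len(t) = 2. Solve t forward using t[k] = (r[k] - Σ_{i≥1} s[i]·t[k-i]) / s[0]: t[0] = r[0] / s[0] = 1 / 1 = 1; t[1] = (r[1] - 1×1) / s[0] = (2 - 1×1) / 1 = 1. So t = [1, 1]. Forward-check [1, 1, 3] * [1, 1]: r[0] = 1×1 = 1; r[1] = 1×1 + 1×1 = 2; r[2] = 1×1 + 3×1 = 4; r[3] = 3×1 = 3 → [1, 2, 4, 3] ✓

[1, 1]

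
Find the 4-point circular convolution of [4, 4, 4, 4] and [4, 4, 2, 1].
Use y[k] = Σ_j a[j]·b[(k-j) mod 4]. y[0] = 4×4 + 4×1 + 4×2 + 4×4 = 44; y[1] = 4×4 + 4×4 + 4×1 + 4×2 = 44; y[2] = 4×2 + 4×4 + 4×4 + 4×1 = 44; y[3] = 4×1 + 4×2 + 4×4 + 4×4 = 44. Result: [44, 44, 44, 44]

[44, 44, 44, 44]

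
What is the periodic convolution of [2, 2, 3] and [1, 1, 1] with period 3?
Use y[k] = Σ_j a[j]·b[(k-j) mod 3]. y[0] = 2×1 + 2×1 + 3×1 = 7; y[1] = 2×1 + 2×1 + 3×1 = 7; y[2] = 2×1 + 2×1 + 3×1 = 7. Result: [7, 7, 7]

[7, 7, 7]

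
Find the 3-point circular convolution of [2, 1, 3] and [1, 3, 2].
Use y[k] = Σ_j u[j]·v[(k-j) mod 3]. y[0] = 2×1 + 1×2 + 3×3 = 13; y[1] = 2×3 + 1×1 + 3×2 = 13; y[2] = 2×2 + 1×3 + 3×1 = 10. Result: [13, 13, 10]

[13, 13, 10]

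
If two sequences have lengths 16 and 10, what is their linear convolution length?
Linear/full convolution length: m + n - 1 = 16 + 10 - 1 = 25

25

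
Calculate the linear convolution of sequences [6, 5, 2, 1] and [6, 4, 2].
y[0] = 6×6 = 36; y[1] = 6×4 + 5×6 = 54; y[2] = 6×2 + 5×4 + 2×6 = 44; y[3] = 5×2 + 2×4 + 1×6 = 24; y[4] = 2×2 + 1×4 = 8; y[5] = 1×2 = 2

[36, 54, 44, 24, 8, 2]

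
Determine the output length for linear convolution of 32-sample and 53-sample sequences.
Linear/full convolution length: m + n - 1 = 32 + 53 - 1 = 84

84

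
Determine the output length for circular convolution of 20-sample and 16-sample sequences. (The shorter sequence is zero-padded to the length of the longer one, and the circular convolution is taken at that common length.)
Circular convolution (zero-padding the shorter input) has length max(m, n) = max(20, 16) = 20

20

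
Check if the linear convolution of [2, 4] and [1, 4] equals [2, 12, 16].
Recompute linear convolution of [2, 4] and [1, 4]: y[0] = 2×1 = 2; y[1] = 2×4 + 4×1 = 12; y[2] = 4×4 = 16 → [2, 12, 16]. Given [2, 12, 16] matches, so answer: Yes

Yes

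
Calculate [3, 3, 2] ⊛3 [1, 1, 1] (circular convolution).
Use y[k] = Σ_j a[j]·b[(k-j) mod 3]. y[0] = 3×1 + 3×1 + 2×1 = 8; y[1] = 3×1 + 3×1 + 2×1 = 8; y[2] = 3×1 + 3×1 + 2×1 = 8. Result: [8, 8, 8]

[8, 8, 8]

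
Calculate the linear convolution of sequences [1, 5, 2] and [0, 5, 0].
y[0] = 1×0 = 0; y[1] = 1×5 + 5×0 = 5; y[2] = 1×0 + 5×5 + 2×0 = 25; y[3] = 5×0 + 2×5 = 10; y[4] = 2×0 = 0

[0, 5, 25, 10, 0]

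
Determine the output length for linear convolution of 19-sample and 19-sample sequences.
Linear/full convolution length: m + n - 1 = 19 + 19 - 1 = 37

37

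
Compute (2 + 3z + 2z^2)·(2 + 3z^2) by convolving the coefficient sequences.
Ascending coefficients: a = [2, 3, 2], b = [2, 0, 3]. c[0] = 2×2 = 4; c[1] = 2×0 + 3×2 = 6; c[2] = 2×3 + 3×0 + 2×2 = 10; c[3] = 3×3 + 2×0 = 9; c[4] = 2×3 = 6. Result coefficients: [4, 6, 10, 9, 6] → 4 + 6z + 10z^2 + 9z^3 + 6z^4

4 + 6z + 10z^2 + 9z^3 + 6z^4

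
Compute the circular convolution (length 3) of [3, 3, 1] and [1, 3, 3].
Use y[k] = Σ_j a[j]·b[(k-j) mod 3]. y[0] = 3×1 + 3×3 + 1×3 = 15; y[1] = 3×3 + 3×1 + 1×3 = 15; y[2] = 3×3 + 3×3 + 1×1 = 19. Result: [15, 15, 19]

[15, 15, 19]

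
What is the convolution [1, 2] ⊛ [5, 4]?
y[0] = 1×5 = 5; y[1] = 1×4 + 2×5 = 14; y[2] = 2×4 = 8

[5, 14, 8]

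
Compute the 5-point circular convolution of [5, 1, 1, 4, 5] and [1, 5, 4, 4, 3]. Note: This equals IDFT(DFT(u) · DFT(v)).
Either evaluate y[k] = Σ_j u[j]·v[(k-j) mod 5] directly, or use IDFT(DFT(u) · DFT(v)). y[0] = 5×1 + 1×3 + 1×4 + 4×4 + 5×5 = 53; y[1] = 5×5 + 1×1 + 1×3 + 4×4 + 5×4 = 65; y[2] = 5×4 + 1×5 + 1×1 + 4×3 + 5×4 = 58; y[3] = 5×4 + 1×4 + 1×5 + 4×1 + 5×3 = 48; y[4] = 5×3 + 1×4 + 1×4 + 4×5 + 5×1 = 48. Result: [53, 65, 58, 48, 48]

[53, 65, 58, 48, 48]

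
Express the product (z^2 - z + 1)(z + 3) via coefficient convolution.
Ascending coefficients: a = [1, -1, 1], b = [3, 1]. c[0] = 1×3 = 3; c[1] = 1×1 + -1×3 = -2; c[2] = -1×1 + 1×3 = 2; c[3] = 1×1 = 1. Result coefficients: [3, -2, 2, 1] → z^3 + 2z^2 - 2z + 3

z^3 + 2z^2 - 2z + 3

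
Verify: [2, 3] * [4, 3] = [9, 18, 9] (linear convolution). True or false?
Recompute linear convolution of [2, 3] and [4, 3]: y[0] = 2×4 = 8; y[1] = 2×3 + 3×4 = 18; y[2] = 3×3 = 9 → [8, 18, 9]. Compare to given [9, 18, 9]: they differ at index 0: given 9, correct 8, so answer: No

No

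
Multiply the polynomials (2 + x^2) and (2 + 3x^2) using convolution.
Ascending coefficients: a = [2, 0, 1], b = [2, 0, 3]. c[0] = 2×2 = 4; c[1] = 2×0 + 0×2 = 0; c[2] = 2×3 + 0×0 + 1×2 = 8; c[3] = 0×3 + 1×0 = 0; c[4] = 1×3 = 3. Result coefficients: [4, 0, 8, 0, 3] → 4 + 8x^2 + 3x^4

4 + 8x^2 + 3x^4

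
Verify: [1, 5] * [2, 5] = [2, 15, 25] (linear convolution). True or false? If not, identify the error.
Recompute linear convolution of [1, 5] and [2, 5]: y[0] = 1×2 = 2; y[1] = 1×5 + 5×2 = 15; y[2] = 5×5 = 25 → [2, 15, 25]. Given [2, 15, 25] matches, so answer: Yes

Yes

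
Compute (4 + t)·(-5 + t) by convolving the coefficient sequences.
Ascending coefficients: a = [4, 1], b = [-5, 1]. c[0] = 4×-5 = -20; c[1] = 4×1 + 1×-5 = -1; c[2] = 1×1 = 1. Result coefficients: [-20, -1, 1] → -20 - t + t^2

-20 - t + t^2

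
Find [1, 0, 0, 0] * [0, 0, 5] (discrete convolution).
y[0] = 1×0 = 0; y[1] = 1×0 + 0×0 = 0; y[2] = 1×5 + 0×0 + 0×0 = 5; y[3] = 0×5 + 0×0 + 0×0 = 0; y[4] = 0×5 + 0×0 = 0; y[5] = 0×5 = 0

[0, 0, 5, 0, 0, 0]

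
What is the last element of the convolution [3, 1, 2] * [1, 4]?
Use y[k] = Σ_i a[i]·b[k-i] at k=3. y[3] = 2×4 = 8

8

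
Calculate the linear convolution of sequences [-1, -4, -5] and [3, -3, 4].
y[0] = -1×3 = -3; y[1] = -1×-3 + -4×3 = -9; y[2] = -1×4 + -4×-3 + -5×3 = -7; y[3] = -4×4 + -5×-3 = -1; y[4] = -5×4 = -20

[-3, -9, -7, -1, -20]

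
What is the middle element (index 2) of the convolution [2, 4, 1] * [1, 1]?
Use y[k] = Σ_i a[i]·b[k-i] at k=2. y[2] = 4×1 + 1×1 = 5

5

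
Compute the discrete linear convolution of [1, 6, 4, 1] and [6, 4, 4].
y[0] = 1×6 = 6; y[1] = 1×4 + 6×6 = 40; y[2] = 1×4 + 6×4 + 4×6 = 52; y[3] = 6×4 + 4×4 + 1×6 = 46; y[4] = 4×4 + 1×4 = 20; y[5] = 1×4 = 4

[6, 40, 52, 46, 20, 4]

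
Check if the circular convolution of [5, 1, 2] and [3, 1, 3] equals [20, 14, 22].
Recompute circular convolution of [5, 1, 2] and [3, 1, 3]: y[0] = 5×3 + 1×3 + 2×1 = 20; y[1] = 5×1 + 1×3 + 2×3 = 14; y[2] = 5×3 + 1×1 + 2×3 = 22 → [20, 14, 22]. Given [20, 14, 22] matches, so answer: Yes

Yes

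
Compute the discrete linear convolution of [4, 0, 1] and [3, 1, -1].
y[0] = 4×3 = 12; y[1] = 4×1 + 0×3 = 4; y[2] = 4×-1 + 0×1 + 1×3 = -1; y[3] = 0×-1 + 1×1 = 1; y[4] = 1×-1 = -1

[12, 4, -1, 1, -1]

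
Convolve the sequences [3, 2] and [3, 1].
y[0] = 3×3 = 9; y[1] = 3×1 + 2×3 = 9; y[2] = 2×1 = 2

[9, 9, 2]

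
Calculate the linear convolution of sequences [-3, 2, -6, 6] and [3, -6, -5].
y[0] = -3×3 = -9; y[1] = -3×-6 + 2×3 = 24; y[2] = -3×-5 + 2×-6 + -6×3 = -15; y[3] = 2×-5 + -6×-6 + 6×3 = 44; y[4] = -6×-5 + 6×-6 = -6; y[5] = 6×-5 = -30

[-9, 24, -15, 44, -6, -30]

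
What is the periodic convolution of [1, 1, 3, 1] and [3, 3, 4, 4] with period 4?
Use y[k] = Σ_j f[j]·g[(k-j) mod 4]. y[0] = 1×3 + 1×4 + 3×4 + 1×3 = 22; y[1] = 1×3 + 1×3 + 3×4 + 1×4 = 22; y[2] = 1×4 + 1×3 + 3×3 + 1×4 = 20; y[3] = 1×4 + 1×4 + 3×3 + 1×3 = 20. Result: [22, 22, 20, 20]

[22, 22, 20, 20]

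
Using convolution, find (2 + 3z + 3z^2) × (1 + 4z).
Ascending coefficients: a = [2, 3, 3], b = [1, 4]. c[0] = 2×1 = 2; c[1] = 2×4 + 3×1 = 11; c[2] = 3×4 + 3×1 = 15; c[3] = 3×4 = 12. Result coefficients: [2, 11, 15, 12] → 2 + 11z + 15z^2 + 12z^3

2 + 11z + 15z^2 + 12z^3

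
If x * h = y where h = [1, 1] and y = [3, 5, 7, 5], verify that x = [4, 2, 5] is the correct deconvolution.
Forward-compute [4, 2, 5] * [1, 1]: y[0] = 4×1 = 4; y[1] = 4×1 + 2×1 = 6; y[2] = 2×1 + 5×1 = 7; y[3] = 5×1 = 5 → [4, 6, 7, 5]. Does not match given y = [3, 5, 7, 5].

Not verified. [4, 2, 5] * [1, 1] = [4, 6, 7, 5], which differs from [3, 5, 7, 5] at index 0.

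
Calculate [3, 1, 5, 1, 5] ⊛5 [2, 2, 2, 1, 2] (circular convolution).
Use y[k] = Σ_j s[j]·t[(k-j) mod 5]. y[0] = 3×2 + 1×2 + 5×1 + 1×2 + 5×2 = 25; y[1] = 3×2 + 1×2 + 5×2 + 1×1 + 5×2 = 29; y[2] = 3×2 + 1×2 + 5×2 + 1×2 + 5×1 = 25; y[3] = 3×1 + 1×2 + 5×2 + 1×2 + 5×2 = 27; y[4] = 3×2 + 1×1 + 5×2 + 1×2 + 5×2 = 29. Result: [25, 29, 25, 27, 29]

[25, 29, 25, 27, 29]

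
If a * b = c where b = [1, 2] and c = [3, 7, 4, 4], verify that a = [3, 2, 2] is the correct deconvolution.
Forward-compute [3, 2, 2] * [1, 2]: c[0] = 3×1 = 3; c[1] = 3×2 + 2×1 = 8; c[2] = 2×2 + 2×1 = 6; c[3] = 2×2 = 4 → [3, 8, 6, 4]. Does not match given c = [3, 7, 4, 4].

Not verified. [3, 2, 2] * [1, 2] = [3, 8, 6, 4], which differs from [3, 7, 4, 4] at index 1.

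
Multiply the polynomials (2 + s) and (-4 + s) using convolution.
Ascending coefficients: a = [2, 1], b = [-4, 1]. c[0] = 2×-4 = -8; c[1] = 2×1 + 1×-4 = -2; c[2] = 1×1 = 1. Result coefficients: [-8, -2, 1] → -8 - 2s + s^2

-8 - 2s + s^2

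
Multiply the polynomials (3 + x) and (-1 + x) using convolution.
Ascending coefficients: a = [3, 1], b = [-1, 1]. c[0] = 3×-1 = -3; c[1] = 3×1 + 1×-1 = 2; c[2] = 1×1 = 1. Result coefficients: [-3, 2, 1] → -3 + 2x + x^2

-3 + 2x + x^2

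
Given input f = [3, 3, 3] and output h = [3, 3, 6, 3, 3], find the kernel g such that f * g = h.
Output length 5 = len(f) + len(g) - 1 ⇒ len(g) = 3. Solve g forward using g[k] = (h[k] - Σ_{i≥1} f[i]·g[k-i]) / f[0]: g[0] = h[0] / f[0] = 3 / 3 = 1; g[1] = (h[1] - 3×1) / f[0] = (3 - 3×1) / 3 = 0; g[2] = (h[2] - 3×0 - 3×1) / f[0] = (6 - 3×0 - 3×1) / 3 = 1. So g = [1, 0, 1]. Forward-check [3, 3, 3] * [1, 0, 1]: h[0] = 3×1 = 3; h[1] = 3×0 + 3×1 = 3; h[2] = 3×1 + 3×0 + 3×1 = 6; h[3] = 3×1 + 3×0 = 3; h[4] = 3×1 = 3 → [3, 3, 6, 3, 3] ✓

[1, 0, 1]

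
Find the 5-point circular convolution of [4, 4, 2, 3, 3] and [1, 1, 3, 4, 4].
Use y[k] = Σ_j s[j]·t[(k-j) mod 5]. y[0] = 4×1 + 4×4 + 2×4 + 3×3 + 3×1 = 40; y[1] = 4×1 + 4×1 + 2×4 + 3×4 + 3×3 = 37; y[2] = 4×3 + 4×1 + 2×1 + 3×4 + 3×4 = 42; y[3] = 4×4 + 4×3 + 2×1 + 3×1 + 3×4 = 45; y[4] = 4×4 + 4×4 + 2×3 + 3×1 + 3×1 = 44. Result: [40, 37, 42, 45, 44]

[40, 37, 42, 45, 44]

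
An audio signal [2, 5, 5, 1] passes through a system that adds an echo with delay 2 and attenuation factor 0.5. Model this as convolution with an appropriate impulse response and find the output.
Direct-path + delayed-attenuated-path model → impulse response h = [1, 0, 0.5] (1 at lag 0, 0.5 at lag 2). Output y[n] = x[n] + 0.5·x[n - 2] (with x[n] = 0 outside 0..3): y[0] = 2 + 0.5×0 = 2; y[1] = 5 + 0.5×0 = 5; y[2] = 5 + 0.5×2 = 6.0; y[3] = 1 + 0.5×5 = 3.5; y[4] = 0 + 0.5×5 = 2.5; y[5] = 0 + 0.5×1 = 0.5. So y = [2, 5, 6.0, 3.5, 2.5, 0.5]

[2, 5, 6.0, 3.5, 2.5, 0.5]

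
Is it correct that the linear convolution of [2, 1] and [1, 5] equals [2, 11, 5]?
Recompute linear convolution of [2, 1] and [1, 5]: y[0] = 2×1 = 2; y[1] = 2×5 + 1×1 = 11; y[2] = 1×5 = 5 → [2, 11, 5]. Given [2, 11, 5] matches, so answer: Yes

Yes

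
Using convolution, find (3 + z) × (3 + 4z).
Ascending coefficients: a = [3, 1], b = [3, 4]. c[0] = 3×3 = 9; c[1] = 3×4 + 1×3 = 15; c[2] = 1×4 = 4. Result coefficients: [9, 15, 4] → 9 + 15z + 4z^2

9 + 15z + 4z^2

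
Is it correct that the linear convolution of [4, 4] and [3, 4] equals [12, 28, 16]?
Recompute linear convolution of [4, 4] and [3, 4]: y[0] = 4×3 = 12; y[1] = 4×4 + 4×3 = 28; y[2] = 4×4 = 16 → [12, 28, 16]. Given [12, 28, 16] matches, so answer: Yes

Yes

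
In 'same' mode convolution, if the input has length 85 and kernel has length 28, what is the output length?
'Same' mode returns an output with the same length as the input: 85

85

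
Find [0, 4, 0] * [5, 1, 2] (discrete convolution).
y[0] = 0×5 = 0; y[1] = 0×1 + 4×5 = 20; y[2] = 0×2 + 4×1 + 0×5 = 4; y[3] = 4×2 + 0×1 = 8; y[4] = 0×2 = 0

[0, 20, 4, 8, 0]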